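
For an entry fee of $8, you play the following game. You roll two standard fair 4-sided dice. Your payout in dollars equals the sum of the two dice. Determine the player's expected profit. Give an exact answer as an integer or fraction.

-$3

Distribution of the sum of the two dice: 2 w.p. 1/16, 3 w.p. 1/8, 4 w.p. 3/16, 5 w.p. 1/4, 6 w.p. 3/16, 7 w.p. 1/8, …
E[payout] = (1/16)·2 + (1/8)·3 + (3/16)·4 + (1/4)·5 + (3/16)·6 + (1/8)·7 + (1/16)·8 = 5
Expected profit = 5 − 8 = -3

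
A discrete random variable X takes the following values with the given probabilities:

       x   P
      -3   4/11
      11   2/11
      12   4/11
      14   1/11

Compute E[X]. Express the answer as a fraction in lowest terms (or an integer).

E[X] = (4/11)·(-3) + (2/11)·11 + (4/11)·12 + (1/11)·14
     = 72/11

72/11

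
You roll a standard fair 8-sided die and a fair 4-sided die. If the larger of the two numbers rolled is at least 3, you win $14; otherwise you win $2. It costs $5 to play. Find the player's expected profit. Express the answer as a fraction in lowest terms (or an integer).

15/2 dollars

E[payout] = (1/8)·2 + (7/8)·14 = 25/2
Expected profit = 25/2 − 5 = 15/2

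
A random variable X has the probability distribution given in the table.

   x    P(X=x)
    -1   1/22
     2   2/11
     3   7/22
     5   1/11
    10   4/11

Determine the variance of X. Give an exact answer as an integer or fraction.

1634/121

E[X] = (1/22)·(-1) + (2/11)·2 + (7/22)·3 + (1/11)·5 + (4/11)·10 = 59/11
E[X²] = (1/22)·1 + (2/11)·4 + (7/22)·9 + (1/11)·25 + (4/11)·100 = 465/11
Var(X) = 465/11 − (59/11)² = 1634/121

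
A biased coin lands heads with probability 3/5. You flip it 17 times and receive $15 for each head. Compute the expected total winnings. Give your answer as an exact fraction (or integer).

$153

E[#heads] = 17·3/5 = 51/5 (linearity over flips).
E[winnings] = 15·51/5 = 153.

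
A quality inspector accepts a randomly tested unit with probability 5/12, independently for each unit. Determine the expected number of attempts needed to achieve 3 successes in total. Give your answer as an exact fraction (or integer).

36/5

By linearity (sum of 3 independent geometric waits), E[trials] = 3/p = 3/(5/12) = 36/5.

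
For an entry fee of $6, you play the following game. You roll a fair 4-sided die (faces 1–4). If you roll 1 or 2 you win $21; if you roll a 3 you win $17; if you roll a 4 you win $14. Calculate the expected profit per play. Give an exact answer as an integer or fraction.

E[payout] = (1/4)·14 + (1/4)·17 + (1/2)·21 = 73/4
Expected profit = 73/4 − 6 = 49/4

49/4 dollars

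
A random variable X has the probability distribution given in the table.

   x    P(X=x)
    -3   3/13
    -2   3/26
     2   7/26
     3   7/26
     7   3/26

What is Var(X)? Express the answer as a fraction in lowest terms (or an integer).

E[X] = (3/13)·(-3) + (3/26)·(-2) + (7/26)·2 + (7/26)·3 + (3/26)·7 = 16/13
E[X²] = (3/13)·9 + (3/26)·4 + (7/26)·4 + (7/26)·9 + (3/26)·49 = 152/13
Var(X) = 152/13 − (16/13)² = 1720/169

1720/169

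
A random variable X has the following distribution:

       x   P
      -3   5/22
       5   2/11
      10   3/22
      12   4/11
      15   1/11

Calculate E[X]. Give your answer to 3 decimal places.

7.318

E[X] = (5/22)·(-3) + (2/11)·5 + (3/22)·10 + (4/11)·12 + (1/11)·15
     = 161/22 ≈ 7.318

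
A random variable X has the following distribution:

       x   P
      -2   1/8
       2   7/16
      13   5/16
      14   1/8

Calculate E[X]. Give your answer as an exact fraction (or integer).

E[X] = (1/8)·(-2) + (7/16)·2 + (5/16)·13 + (1/8)·14
     = 103/16

103/16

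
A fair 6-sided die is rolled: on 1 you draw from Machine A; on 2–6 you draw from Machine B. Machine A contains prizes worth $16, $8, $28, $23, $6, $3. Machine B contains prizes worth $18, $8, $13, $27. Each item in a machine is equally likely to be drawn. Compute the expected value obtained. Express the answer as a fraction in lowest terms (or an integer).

E[X | Machine A] = (16 + 8 + 28 + 23 + 6 + 3)/6 = 14
E[X | Machine B] = (18 + 8 + 13 + 27)/4 = 33/2
E[X] = (1/6)·14 + (5/6)·33/2 = 193/12

193/12 dollars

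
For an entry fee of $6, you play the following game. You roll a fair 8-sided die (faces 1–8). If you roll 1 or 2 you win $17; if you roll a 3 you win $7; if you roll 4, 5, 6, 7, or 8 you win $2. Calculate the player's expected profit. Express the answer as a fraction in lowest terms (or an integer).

3/8 dollars

E[payout] = (5/8)·2 + (1/8)·7 + (1/4)·17 = 51/8
Expected profit = 51/8 − 6 = 3/8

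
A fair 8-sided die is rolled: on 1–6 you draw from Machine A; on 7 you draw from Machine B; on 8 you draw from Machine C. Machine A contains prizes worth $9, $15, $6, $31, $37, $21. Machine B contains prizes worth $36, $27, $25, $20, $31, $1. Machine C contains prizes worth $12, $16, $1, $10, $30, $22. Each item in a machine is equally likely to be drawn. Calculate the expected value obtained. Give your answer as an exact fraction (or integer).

315/16 dollars

E[X | Machine A] = (9 + 15 + 6 + 31 + 37 + 21)/6 = 119/6
E[X | Machine B] = (36 + 27 + 25 + 20 + 31 + 1)/6 = 70/3
E[X | Machine C] = (12 + 16 + 1 + 10 + 30 + 22)/6 = 91/6
E[X] = (3/4)·119/6 + (1/8)·70/3 + (1/8)·91/6 = 315/16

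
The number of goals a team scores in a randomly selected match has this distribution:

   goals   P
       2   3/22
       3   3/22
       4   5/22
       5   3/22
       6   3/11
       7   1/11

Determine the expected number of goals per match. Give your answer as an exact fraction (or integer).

50/11

E[X] = (3/22)·2 + (3/22)·3 + (5/22)·4 + (3/22)·5 + (3/11)·6 + (1/11)·7
     = 50/11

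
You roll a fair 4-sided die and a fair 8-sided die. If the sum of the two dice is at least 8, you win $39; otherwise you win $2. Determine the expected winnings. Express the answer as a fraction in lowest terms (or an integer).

E[payout] = (9/16)·2 + (7/16)·39 = 291/16

291/16 dollars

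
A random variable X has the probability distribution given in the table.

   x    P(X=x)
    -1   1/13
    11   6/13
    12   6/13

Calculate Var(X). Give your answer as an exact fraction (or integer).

E[X] = (1/13)·(-1) + (6/13)·11 + (6/13)·12 = 137/13
E[X²] = (1/13)·1 + (6/13)·121 + (6/13)·144 = 1591/13
Var(X) = 1591/13 − (137/13)² = 1914/169

1914/169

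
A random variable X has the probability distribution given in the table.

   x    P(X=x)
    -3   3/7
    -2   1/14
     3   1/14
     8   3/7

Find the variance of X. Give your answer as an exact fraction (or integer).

E[X] = (3/7)·(-3) + (1/14)·(-2) + (1/14)·3 + (3/7)·8 = 31/14
E[X²] = (3/7)·9 + (1/14)·4 + (1/14)·9 + (3/7)·64 = 451/14
Var(X) = 451/14 − (31/14)² = 5353/196

5353/196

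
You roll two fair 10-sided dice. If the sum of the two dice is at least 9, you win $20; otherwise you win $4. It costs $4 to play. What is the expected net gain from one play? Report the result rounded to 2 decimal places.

E[payout] = (7/25)·4 + (18/25)·20 = 388/25
Expected profit = 388/25 − 4 = 288/25 ≈ $11.52

$11.52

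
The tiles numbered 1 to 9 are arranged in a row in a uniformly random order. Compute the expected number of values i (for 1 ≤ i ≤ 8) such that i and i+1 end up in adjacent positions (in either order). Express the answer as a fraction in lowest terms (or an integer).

For each i ∈ {1,…,8}, let Xᵢ = 1 if i and i+1 are adjacent. P(Xᵢ=1) = 2·(9−1)!/9! = 2/9.
By linearity, E[ΣXᵢ] = (8)·(2/9) = 16/9.

16/9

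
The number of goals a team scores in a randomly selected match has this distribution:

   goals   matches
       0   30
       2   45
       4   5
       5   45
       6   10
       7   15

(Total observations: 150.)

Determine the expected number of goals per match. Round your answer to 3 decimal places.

Total = 150, so P(goals=0) = 30/150, etc.
E[X] = (1/5)·0 + (3/10)·2 + (1/30)·4 + (3/10)·5 + (1/15)·6 + (1/10)·7
     = 10/3 ≈ 3.333

3.333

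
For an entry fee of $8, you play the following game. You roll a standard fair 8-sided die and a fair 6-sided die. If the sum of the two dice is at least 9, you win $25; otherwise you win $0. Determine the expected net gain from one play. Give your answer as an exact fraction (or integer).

47/16 dollars

E[payout] = (9/16)·0 + (7/16)·25 = 175/16
Expected profit = 175/16 − 8 = 47/16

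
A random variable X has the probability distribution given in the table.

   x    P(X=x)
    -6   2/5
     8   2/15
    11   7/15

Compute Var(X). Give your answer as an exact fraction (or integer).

1624/25

E[X] = (2/5)·(-6) + (2/15)·8 + (7/15)·11 = 19/5
E[X²] = (2/5)·36 + (2/15)·64 + (7/15)·121 = 397/5
Var(X) = 397/5 − (19/5)² = 1624/25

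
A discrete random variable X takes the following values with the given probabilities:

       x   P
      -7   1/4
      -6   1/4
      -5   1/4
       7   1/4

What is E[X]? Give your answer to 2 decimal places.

-2.75

E[X] = (1/4)·(-7) + (1/4)·(-6) + (1/4)·(-5) + (1/4)·7
     = -11/4 ≈ -2.75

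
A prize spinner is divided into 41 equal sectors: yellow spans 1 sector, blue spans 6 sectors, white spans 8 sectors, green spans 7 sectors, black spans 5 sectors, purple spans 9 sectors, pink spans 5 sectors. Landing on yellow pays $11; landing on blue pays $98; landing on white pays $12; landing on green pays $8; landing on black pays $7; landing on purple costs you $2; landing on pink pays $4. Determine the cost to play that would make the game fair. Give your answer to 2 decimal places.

E[payout] = (1/41)·11 + (6/41)·98 + (8/41)·12 + (7/41)·8 + (5/41)·7 + (9/41)·(-2) + (5/41)·4 = 788/41
Fair fee = E[payout] = 788/41 ≈ $19.22

$19.22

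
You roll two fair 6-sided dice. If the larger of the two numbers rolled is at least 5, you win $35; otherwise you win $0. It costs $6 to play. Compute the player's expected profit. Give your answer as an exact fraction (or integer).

121/9 dollars

E[payout] = (4/9)·0 + (5/9)·35 = 175/9
Expected profit = 175/9 − 6 = 121/9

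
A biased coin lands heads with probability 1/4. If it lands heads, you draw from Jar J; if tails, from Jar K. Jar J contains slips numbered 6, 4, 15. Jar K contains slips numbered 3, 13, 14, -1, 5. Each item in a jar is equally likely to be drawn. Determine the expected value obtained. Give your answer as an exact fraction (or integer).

E[X | Jar J] = (6 + 4 + 15)/3 = 25/3
E[X | Jar K] = (3 + 13 + 14 − 1 + 5)/5 = 34/5
E[X] = (1/4)·25/3 + (3/4)·34/5 = 431/60

431/60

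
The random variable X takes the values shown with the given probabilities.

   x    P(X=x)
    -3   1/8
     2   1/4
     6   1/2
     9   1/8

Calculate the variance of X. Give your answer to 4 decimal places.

12.1875

E[X] = (1/8)·(-3) + (1/4)·2 + (1/2)·6 + (1/8)·9 = 17/4
E[X²] = (1/8)·9 + (1/4)·4 + (1/2)·36 + (1/8)·81 = 121/4
Var(X) = 121/4 − (17/4)² = 195/16 ≈ 12.1875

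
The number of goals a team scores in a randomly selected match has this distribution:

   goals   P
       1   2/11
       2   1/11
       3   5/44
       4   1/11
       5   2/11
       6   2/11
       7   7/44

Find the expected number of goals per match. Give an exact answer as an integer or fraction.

46/11

E[X] = (2/11)·1 + (1/11)·2 + (5/44)·3 + (1/11)·4 + (2/11)·5 + (2/11)·6 + (7/44)·7
     = 46/11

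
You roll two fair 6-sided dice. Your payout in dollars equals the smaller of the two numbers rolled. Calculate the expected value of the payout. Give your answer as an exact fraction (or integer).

Distribution of the smaller of the two numbers rolled: 1 w.p. 11/36, 2 w.p. 1/4, 3 w.p. 7/36, 4 w.p. 5/36, 5 w.p. 1/12, 6 w.p. 1/36
E[payout] = (11/36)·1 + (1/4)·2 + (7/36)·3 + (5/36)·4 + (1/12)·5 + (1/36)·6 = 91/36

91/36 dollars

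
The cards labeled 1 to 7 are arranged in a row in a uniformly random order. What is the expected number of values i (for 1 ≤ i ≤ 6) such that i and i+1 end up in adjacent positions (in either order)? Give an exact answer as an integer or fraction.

For each i ∈ {1,…,6}, let Xᵢ = 1 if i and i+1 are adjacent. P(Xᵢ=1) = 2·(7−1)!/7! = 2/7.
By linearity, E[ΣXᵢ] = (6)·(2/7) = 12/7.

12/7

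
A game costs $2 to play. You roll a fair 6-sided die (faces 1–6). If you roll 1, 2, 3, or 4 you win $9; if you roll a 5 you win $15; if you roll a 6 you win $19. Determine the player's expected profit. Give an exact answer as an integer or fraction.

E[payout] = (2/3)·9 + (1/6)·15 + (1/6)·19 = 35/3
Expected profit = 35/3 − 2 = 29/3

29/3 dollars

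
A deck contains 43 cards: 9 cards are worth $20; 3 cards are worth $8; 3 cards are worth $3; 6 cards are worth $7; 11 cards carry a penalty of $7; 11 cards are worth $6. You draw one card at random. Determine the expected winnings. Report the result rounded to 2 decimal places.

E[payout] = (9/43)·20 + (3/43)·8 + (3/43)·3 + (6/43)·7 + (11/43)·(-7) + (11/43)·6 = 244/43
≈ $5.67

$5.67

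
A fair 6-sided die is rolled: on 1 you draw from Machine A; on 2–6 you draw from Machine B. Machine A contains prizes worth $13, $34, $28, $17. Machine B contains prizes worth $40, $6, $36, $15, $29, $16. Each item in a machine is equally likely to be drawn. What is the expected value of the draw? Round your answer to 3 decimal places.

E[X | Machine A] = (13 + 34 + 28 + 17)/4 = 23
E[X | Machine B] = (40 + 6 + 36 + 15 + 29 + 16)/6 = 71/3
E[X] = (1/6)·23 + (5/6)·71/3 = 212/9 ≈ 23.556

$23.556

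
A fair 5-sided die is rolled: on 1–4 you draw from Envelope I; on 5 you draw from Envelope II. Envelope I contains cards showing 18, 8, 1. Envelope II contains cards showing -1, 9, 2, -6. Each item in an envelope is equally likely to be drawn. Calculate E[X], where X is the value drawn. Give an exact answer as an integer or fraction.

E[X | Envelope I] = (18 + 8 + 1)/3 = 9
E[X | Envelope II] = (-1 + 9 + 2 − 6)/4 = 1
E[X] = (4/5)·9 + (1/5)·1 = 37/5

37/5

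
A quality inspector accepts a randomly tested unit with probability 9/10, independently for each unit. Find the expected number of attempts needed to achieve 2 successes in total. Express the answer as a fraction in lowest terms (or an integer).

20/9

By linearity (sum of 2 independent geometric waits), E[trials] = 2/p = 2/(9/10) = 20/9.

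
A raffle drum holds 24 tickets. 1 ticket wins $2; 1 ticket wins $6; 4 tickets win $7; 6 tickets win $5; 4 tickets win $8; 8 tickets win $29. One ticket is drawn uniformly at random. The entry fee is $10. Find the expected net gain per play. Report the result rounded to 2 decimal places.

$3.75

E[payout] = (1/24)·2 + (1/24)·6 + (4/24)·7 + (6/24)·5 + (4/24)·8 + (8/24)·29 = 55/4
Expected profit = 55/4 − 10 = 15/4 ≈ $3.75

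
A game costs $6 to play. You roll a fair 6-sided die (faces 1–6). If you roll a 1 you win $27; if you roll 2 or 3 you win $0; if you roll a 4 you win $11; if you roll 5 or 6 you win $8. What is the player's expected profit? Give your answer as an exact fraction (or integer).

E[payout] = (1/3)·0 + (1/3)·8 + (1/6)·11 + (1/6)·27 = 9
Expected profit = 9 − 6 = 3

$3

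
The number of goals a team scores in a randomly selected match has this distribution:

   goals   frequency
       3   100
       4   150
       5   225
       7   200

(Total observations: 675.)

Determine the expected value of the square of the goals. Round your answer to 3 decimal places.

27.741

Total = 675, so P(goals=3) = 100/675, etc.
E[X²] = (4/27)·9 + (2/9)·16 + (1/3)·25 + (8/27)·49
     = 749/27 ≈ 27.741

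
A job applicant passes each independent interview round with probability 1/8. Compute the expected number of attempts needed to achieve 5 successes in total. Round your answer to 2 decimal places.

By linearity (sum of 5 independent geometric waits), E[trials] = 5/p = 5/(1/8) = 40.
≈ 40.00

40.00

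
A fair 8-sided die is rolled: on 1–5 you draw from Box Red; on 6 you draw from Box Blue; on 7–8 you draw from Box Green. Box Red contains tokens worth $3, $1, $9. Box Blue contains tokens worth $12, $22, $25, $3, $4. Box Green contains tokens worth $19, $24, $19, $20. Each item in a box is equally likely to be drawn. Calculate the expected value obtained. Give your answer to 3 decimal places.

$9.483

E[X | Box Red] = (3 + 1 + 9)/3 = 13/3
E[X | Box Blue] = (12 + 22 + 25 + 3 + 4)/5 = 66/5
E[X | Box Green] = (19 + 24 + 19 + 20)/4 = 41/2
E[X] = (5/8)·13/3 + (1/8)·66/5 + (1/4)·41/2 = 569/60 ≈ 9.483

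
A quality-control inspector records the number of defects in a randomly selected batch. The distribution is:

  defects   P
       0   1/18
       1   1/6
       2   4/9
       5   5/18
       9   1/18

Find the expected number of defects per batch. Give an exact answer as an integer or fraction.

E[X] = (1/18)·0 + (1/6)·1 + (4/9)·2 + (5/18)·5 + (1/18)·9
     = 53/18

53/18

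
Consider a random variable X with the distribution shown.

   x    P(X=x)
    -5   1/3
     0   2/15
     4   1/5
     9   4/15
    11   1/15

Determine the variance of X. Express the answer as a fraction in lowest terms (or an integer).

8114/225

E[X] = (1/3)·(-5) + (2/15)·0 + (1/5)·4 + (4/15)·9 + (1/15)·11 = 34/15
E[X²] = (1/3)·25 + (2/15)·0 + (1/5)·16 + (4/15)·81 + (1/15)·121 = 206/5
Var(X) = 206/5 − (34/15)² = 8114/225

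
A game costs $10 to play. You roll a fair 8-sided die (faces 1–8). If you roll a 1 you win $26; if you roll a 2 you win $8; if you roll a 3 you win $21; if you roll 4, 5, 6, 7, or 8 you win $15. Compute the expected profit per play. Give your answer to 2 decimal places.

$6.25

E[payout] = (1/8)·8 + (5/8)·15 + (1/8)·21 + (1/8)·26 = 65/4
Expected profit = 65/4 − 10 = 25/4 ≈ $6.25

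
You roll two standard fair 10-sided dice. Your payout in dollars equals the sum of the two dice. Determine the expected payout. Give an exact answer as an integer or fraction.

$11

Distribution of the sum of the two dice: 2 w.p. 1/100, 3 w.p. 1/50, 4 w.p. 3/100, 5 w.p. 1/25, 6 w.p. 1/20, 7 w.p. 3/50, …
E[payout] = (1/100)·2 + (1/50)·3 + (3/100)·4 + (1/25)·5 + (1/20)·6 + (3/50)·7 + (7/100)·8 + (2/25)·9 + (9/100)·10 + (1/10)·11 + (9/100)·12 + (2/25)·13 + (7/100)·14 + (3/50)·15 + (1/20)·16 + (1/25)·17 + (3/100)·18 + (1/50)·19 + (1/100)·20 = 11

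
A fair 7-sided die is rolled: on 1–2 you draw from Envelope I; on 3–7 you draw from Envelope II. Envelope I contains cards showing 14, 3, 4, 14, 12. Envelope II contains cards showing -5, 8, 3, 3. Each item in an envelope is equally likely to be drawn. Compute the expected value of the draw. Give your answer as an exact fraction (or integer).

601/140

E[X | Envelope I] = (14 + 3 + 4 + 14 + 12)/5 = 47/5
E[X | Envelope II] = (-5 + 8 + 3 + 3)/4 = 9/4
E[X] = (2/7)·47/5 + (5/7)·9/4 = 601/140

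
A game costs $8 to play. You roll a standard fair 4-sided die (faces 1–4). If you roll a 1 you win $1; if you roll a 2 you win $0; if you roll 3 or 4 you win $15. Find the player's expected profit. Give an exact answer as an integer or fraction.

-1/4 dollars

E[payout] = (1/4)·0 + (1/4)·1 + (1/2)·15 = 31/4
Expected profit = 31/4 − 8 = -1/4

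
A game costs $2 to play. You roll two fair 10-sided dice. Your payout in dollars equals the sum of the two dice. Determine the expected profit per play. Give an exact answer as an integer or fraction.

$9

Distribution of the sum of the two dice: 2 w.p. 1/100, 3 w.p. 1/50, 4 w.p. 3/100, 5 w.p. 1/25, 6 w.p. 1/20, 7 w.p. 3/50, …
E[payout] = (1/100)·2 + (1/50)·3 + (3/100)·4 + (1/25)·5 + (1/20)·6 + (3/50)·7 + (7/100)·8 + (2/25)·9 + (9/100)·10 + (1/10)·11 + (9/100)·12 + (2/25)·13 + (7/100)·14 + (3/50)·15 + (1/20)·16 + (1/25)·17 + (3/100)·18 + (1/50)·19 + (1/100)·20 = 11
Expected profit = 11 − 2 = 9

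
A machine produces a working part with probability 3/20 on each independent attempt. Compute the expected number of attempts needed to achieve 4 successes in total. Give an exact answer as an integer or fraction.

By linearity (sum of 4 independent geometric waits), E[trials] = 4/p = 4/(3/20) = 80/3.

80/3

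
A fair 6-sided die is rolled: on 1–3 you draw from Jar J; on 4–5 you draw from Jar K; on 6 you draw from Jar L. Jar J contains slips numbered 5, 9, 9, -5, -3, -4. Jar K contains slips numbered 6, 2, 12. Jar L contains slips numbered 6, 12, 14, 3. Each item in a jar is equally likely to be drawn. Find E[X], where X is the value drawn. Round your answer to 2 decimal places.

4.60

E[X | Jar J] = (5 + 9 + 9 − 5 − 3 − 4)/6 = 11/6
E[X | Jar K] = (6 + 2 + 12)/3 = 20/3
E[X | Jar L] = (6 + 12 + 14 + 3)/4 = 35/4
E[X] = (1/2)·11/6 + (1/3)·20/3 + (1/6)·35/4 = 331/72 ≈ 4.60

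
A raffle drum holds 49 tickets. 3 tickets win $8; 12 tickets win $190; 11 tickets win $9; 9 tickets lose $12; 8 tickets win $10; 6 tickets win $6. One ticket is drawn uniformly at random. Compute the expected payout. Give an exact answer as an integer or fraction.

E[payout] = (3/49)·8 + (12/49)·190 + (11/49)·9 + (9/49)·(-12) + (8/49)·10 + (6/49)·6 = 2411/49

2411/49 dollars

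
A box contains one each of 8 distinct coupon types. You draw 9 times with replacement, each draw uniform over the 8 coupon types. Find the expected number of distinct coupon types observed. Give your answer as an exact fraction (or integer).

93864121/16777216

Let Xⱼ=1 if type j appears at least once. P(Xⱼ=1) = 1 − ((8−1)/8)^9 = 93864121/134217728.
E[#distinct] = 8·93864121/134217728 = 93864121/16777216.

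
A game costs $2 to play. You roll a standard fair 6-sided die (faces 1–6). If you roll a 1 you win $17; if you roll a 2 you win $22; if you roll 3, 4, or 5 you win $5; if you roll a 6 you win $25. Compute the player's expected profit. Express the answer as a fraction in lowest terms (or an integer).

E[payout] = (1/2)·5 + (1/6)·17 + (1/6)·22 + (1/6)·25 = 79/6
Expected profit = 79/6 − 2 = 67/6

67/6 dollars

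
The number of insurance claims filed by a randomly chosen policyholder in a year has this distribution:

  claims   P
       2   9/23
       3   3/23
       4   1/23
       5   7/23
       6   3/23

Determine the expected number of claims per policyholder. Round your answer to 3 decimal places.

E[X] = (9/23)·2 + (3/23)·3 + (1/23)·4 + (7/23)·5 + (3/23)·6
     = 84/23 ≈ 3.652

3.652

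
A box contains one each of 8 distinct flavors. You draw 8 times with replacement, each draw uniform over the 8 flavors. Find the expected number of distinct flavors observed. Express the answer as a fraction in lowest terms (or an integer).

11012415/2097152

Let Xⱼ=1 if type j appears at least once. P(Xⱼ=1) = 1 − ((8−1)/8)^8 = 11012415/16777216.
E[#distinct] = 8·11012415/16777216 = 11012415/2097152.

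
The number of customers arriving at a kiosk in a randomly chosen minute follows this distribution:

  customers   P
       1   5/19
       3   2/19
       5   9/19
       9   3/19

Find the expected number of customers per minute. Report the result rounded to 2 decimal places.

E[X] = (5/19)·1 + (2/19)·3 + (9/19)·5 + (3/19)·9
     = 83/19 ≈ 4.37

4.37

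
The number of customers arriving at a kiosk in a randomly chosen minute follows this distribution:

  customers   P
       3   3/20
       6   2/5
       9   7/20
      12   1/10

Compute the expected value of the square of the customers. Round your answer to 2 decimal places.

58.50

E[X²] = (3/20)·9 + (2/5)·36 + (7/20)·81 + (1/10)·144
     = 117/2 ≈ 58.50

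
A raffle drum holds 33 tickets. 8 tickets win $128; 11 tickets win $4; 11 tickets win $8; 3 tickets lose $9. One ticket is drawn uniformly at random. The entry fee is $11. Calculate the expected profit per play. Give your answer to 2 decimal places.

$23.21

E[payout] = (8/33)·128 + (11/33)·4 + (11/33)·8 + (3/33)·(-9) = 1129/33
Expected profit = 1129/33 − 11 = 766/33 ≈ $23.21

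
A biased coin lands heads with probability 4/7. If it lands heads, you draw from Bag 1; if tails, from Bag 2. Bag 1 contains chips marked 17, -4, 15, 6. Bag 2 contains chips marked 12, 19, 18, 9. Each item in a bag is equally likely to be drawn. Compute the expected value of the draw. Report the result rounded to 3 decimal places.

E[X | Bag 1] = (17 − 4 + 15 + 6)/4 = 17/2
E[X | Bag 2] = (12 + 19 + 18 + 9)/4 = 29/2
E[X] = (4/7)·17/2 + (3/7)·29/2 = 155/14 ≈ 11.071

11.071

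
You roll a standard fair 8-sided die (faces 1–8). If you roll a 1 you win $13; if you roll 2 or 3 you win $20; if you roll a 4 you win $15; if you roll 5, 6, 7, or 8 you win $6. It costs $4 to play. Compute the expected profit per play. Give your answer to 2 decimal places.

$7.50

E[payout] = (1/2)·6 + (1/8)·13 + (1/8)·15 + (1/4)·20 = 23/2
Expected profit = 23/2 − 4 = 15/2 ≈ $7.50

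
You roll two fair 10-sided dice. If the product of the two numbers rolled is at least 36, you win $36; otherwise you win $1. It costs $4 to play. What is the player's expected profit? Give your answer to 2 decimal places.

$9.25

E[payout] = (13/20)·1 + (7/20)·36 = 53/4
Expected profit = 53/4 − 4 = 37/4 ≈ $9.25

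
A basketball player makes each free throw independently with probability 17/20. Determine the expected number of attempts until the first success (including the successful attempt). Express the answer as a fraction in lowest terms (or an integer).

20/17

For a geometric distribution, E[trials] = 1/p = 1/(17/20) = 20/17.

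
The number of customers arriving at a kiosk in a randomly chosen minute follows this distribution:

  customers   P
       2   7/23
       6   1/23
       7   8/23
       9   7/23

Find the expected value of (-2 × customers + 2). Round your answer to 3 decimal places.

-10.087

E[-2x+2] = (7/23)·(-2) + (1/23)·(-10) + (8/23)·(-12) + (7/23)·(-16)
     = -232/23 ≈ -10.087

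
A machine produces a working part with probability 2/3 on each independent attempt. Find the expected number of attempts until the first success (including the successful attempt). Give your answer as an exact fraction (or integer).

For a geometric distribution, E[trials] = 1/p = 1/(2/3) = 3/2.

3/2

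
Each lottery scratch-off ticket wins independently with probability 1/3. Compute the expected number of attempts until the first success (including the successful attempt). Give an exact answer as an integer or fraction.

For a geometric distribution, E[trials] = 1/p = 1/(1/3) = 3.

3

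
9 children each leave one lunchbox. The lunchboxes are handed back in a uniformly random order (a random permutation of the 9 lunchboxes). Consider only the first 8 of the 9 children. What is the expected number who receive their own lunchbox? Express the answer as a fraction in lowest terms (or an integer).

8/9

Let Xᵢ = 1 if person i gets their own lunchbox. For each i, P(Xᵢ=1) = 1/9.
By linearity of expectation, E[X₁+…+X_8] = 8·(1/9) = 8/9.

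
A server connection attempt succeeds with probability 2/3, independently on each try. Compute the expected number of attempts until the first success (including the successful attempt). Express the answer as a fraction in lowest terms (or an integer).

3/2

For a geometric distribution, E[trials] = 1/p = 1/(2/3) = 3/2.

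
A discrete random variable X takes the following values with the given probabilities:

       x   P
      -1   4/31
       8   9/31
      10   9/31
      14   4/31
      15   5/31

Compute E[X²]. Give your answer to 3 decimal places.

109.323

E[X²] = (4/31)·1 + (9/31)·64 + (9/31)·100 + (4/31)·196 + (5/31)·225
     = 3389/31 ≈ 109.323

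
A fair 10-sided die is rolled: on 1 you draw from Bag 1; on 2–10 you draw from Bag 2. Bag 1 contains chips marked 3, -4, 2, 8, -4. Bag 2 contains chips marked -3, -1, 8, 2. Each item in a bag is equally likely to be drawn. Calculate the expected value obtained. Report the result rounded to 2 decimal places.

1.45

E[X | Bag 1] = (3 − 4 + 2 + 8 − 4)/5 = 1
E[X | Bag 2] = (-3 − 1 + 8 + 2)/4 = 3/2
E[X] = (1/10)·1 + (9/10)·3/2 = 29/20 ≈ 1.45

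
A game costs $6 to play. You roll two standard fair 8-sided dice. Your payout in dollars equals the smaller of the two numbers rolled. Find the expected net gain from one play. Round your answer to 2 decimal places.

Distribution of the smaller of the two numbers rolled: 1 w.p. 15/64, 2 w.p. 13/64, 3 w.p. 11/64, 4 w.p. 9/64, 5 w.p. 7/64, 6 w.p. 5/64, …
E[payout] = (15/64)·1 + (13/64)·2 + (11/64)·3 + (9/64)·4 + (7/64)·5 + (5/64)·6 + (3/64)·7 + (1/64)·8 = 51/16
Expected profit = 51/16 − 6 = -45/16 ≈ -$2.81

-$2.81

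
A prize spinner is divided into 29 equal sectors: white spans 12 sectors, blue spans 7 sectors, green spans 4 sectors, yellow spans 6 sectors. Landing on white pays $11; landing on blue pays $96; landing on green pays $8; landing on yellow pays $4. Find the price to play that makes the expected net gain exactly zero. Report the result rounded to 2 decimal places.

$29.66

E[payout] = (12/29)·11 + (7/29)·96 + (4/29)·8 + (6/29)·4 = 860/29
Fair fee = E[payout] = 860/29 ≈ $29.66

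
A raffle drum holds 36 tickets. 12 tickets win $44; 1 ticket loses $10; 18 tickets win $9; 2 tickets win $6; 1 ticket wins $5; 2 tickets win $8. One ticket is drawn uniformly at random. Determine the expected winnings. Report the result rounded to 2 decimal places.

E[payout] = (12/36)·44 + (1/36)·(-10) + (18/36)·9 + (2/36)·6 + (1/36)·5 + (2/36)·8 = 713/36
≈ $19.81

$19.81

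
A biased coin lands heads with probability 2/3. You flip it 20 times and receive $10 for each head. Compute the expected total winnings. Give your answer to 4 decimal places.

E[#heads] = 20·2/3 = 40/3 (linearity over flips).
E[winnings] = 10·40/3 = 400/3.
≈ 133.3333

$133.3333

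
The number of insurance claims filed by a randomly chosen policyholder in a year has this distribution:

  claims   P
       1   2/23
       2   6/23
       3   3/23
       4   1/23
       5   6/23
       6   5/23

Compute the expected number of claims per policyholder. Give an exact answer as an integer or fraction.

E[X] = (2/23)·1 + (6/23)·2 + (3/23)·3 + (1/23)·4 + (6/23)·5 + (5/23)·6
     = 87/23

87/23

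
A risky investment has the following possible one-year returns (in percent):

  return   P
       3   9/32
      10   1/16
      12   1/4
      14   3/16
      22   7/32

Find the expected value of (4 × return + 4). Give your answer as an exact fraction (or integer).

E[4x+4] = (9/32)·16 + (1/16)·44 + (1/4)·52 + (3/16)·60 + (7/32)·92
     = 413/8

413/8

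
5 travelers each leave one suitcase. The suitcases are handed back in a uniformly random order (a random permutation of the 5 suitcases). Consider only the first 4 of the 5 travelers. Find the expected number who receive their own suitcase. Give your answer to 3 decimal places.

Let Xᵢ = 1 if person i gets their own suitcase. For each i, P(Xᵢ=1) = 1/5.
By linearity of expectation, E[X₁+…+X_4] = 4·(1/5) = 4/5.
≈ 0.800

0.800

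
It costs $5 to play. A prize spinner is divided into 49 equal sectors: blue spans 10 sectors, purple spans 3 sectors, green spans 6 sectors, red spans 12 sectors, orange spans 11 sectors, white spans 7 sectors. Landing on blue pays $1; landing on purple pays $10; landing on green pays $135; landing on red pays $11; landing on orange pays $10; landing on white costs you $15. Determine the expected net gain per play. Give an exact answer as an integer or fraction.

106/7 dollars

E[payout] = (10/49)·1 + (3/49)·10 + (6/49)·135 + (12/49)·11 + (11/49)·10 + (7/49)·(-15) = 141/7
Expected profit = 141/7 − 5 = 106/7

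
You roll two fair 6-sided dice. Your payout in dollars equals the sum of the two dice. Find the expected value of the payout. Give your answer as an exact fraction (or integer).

Distribution of the sum of the two dice: 2 w.p. 1/36, 3 w.p. 1/18, 4 w.p. 1/12, 5 w.p. 1/9, 6 w.p. 5/36, 7 w.p. 1/6, …
E[payout] = (1/36)·2 + (1/18)·3 + (1/12)·4 + (1/9)·5 + (5/36)·6 + (1/6)·7 + (5/36)·8 + (1/9)·9 + (1/12)·10 + (1/18)·11 + (1/36)·12 = 7

$7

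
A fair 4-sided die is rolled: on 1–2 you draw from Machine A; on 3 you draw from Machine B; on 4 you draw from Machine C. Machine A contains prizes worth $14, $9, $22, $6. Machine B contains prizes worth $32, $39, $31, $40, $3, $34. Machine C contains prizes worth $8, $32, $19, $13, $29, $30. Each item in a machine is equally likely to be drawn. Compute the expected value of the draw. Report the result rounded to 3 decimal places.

$19.292

E[X | Machine A] = (14 + 9 + 22 + 6)/4 = 51/4
E[X | Machine B] = (32 + 39 + 31 + 40 + 3 + 34)/6 = 179/6
E[X | Machine C] = (8 + 32 + 19 + 13 + 29 + 30)/6 = 131/6
E[X] = (1/2)·51/4 + (1/4)·179/6 + (1/4)·131/6 = 463/24 ≈ 19.292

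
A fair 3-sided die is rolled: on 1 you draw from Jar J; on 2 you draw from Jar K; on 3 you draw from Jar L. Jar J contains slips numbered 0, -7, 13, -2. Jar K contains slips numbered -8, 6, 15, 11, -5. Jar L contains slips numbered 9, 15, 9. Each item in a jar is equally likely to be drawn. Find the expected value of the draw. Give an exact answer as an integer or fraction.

79/15

E[X | Jar J] = (0 − 7 + 13 − 2)/4 = 1
E[X | Jar K] = (-8 + 6 + 15 + 11 − 5)/5 = 19/5
E[X | Jar L] = (9 + 15 + 9)/3 = 11
E[X] = (1/3)·1 + (1/3)·19/5 + (1/3)·11 = 79/15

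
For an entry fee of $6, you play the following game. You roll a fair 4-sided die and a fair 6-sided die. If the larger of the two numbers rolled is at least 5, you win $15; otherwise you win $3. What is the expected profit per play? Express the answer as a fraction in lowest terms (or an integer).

E[payout] = (2/3)·3 + (1/3)·15 = 7
Expected profit = 7 − 6 = 1

$1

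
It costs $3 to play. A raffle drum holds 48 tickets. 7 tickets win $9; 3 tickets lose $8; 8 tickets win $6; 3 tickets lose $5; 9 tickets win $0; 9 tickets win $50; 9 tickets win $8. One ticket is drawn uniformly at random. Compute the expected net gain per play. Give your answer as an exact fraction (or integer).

E[payout] = (7/48)·9 + (3/48)·(-8) + (8/48)·6 + (3/48)·(-5) + (9/48)·0 + (9/48)·50 + (9/48)·8 = 99/8
Expected profit = 99/8 − 3 = 75/8

75/8 dollars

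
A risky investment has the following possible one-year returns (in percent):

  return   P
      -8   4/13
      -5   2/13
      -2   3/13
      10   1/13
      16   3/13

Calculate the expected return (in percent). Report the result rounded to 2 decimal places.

E[X] = (4/13)·(-8) + (2/13)·(-5) + (3/13)·(-2) + (1/13)·10 + (3/13)·16
     = 10/13 ≈ 0.77

0.77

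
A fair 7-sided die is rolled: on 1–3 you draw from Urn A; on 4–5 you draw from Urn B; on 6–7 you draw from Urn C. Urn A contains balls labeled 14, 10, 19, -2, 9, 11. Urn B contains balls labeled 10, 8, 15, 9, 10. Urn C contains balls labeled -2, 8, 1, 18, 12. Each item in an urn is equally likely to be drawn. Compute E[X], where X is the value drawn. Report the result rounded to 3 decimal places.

9.443

E[X | Urn A] = (14 + 10 + 19 − 2 + 9 + 11)/6 = 61/6
E[X | Urn B] = (10 + 8 + 15 + 9 + 10)/5 = 52/5
E[X | Urn C] = (-2 + 8 + 1 + 18 + 12)/5 = 37/5
E[X] = (3/7)·61/6 + (2/7)·52/5 + (2/7)·37/5 = 661/70 ≈ 9.443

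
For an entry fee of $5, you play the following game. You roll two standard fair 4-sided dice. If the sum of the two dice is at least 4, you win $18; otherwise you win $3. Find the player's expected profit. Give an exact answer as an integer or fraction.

E[payout] = (3/16)·3 + (13/16)·18 = 243/16
Expected profit = 243/16 − 5 = 163/16

163/16 dollars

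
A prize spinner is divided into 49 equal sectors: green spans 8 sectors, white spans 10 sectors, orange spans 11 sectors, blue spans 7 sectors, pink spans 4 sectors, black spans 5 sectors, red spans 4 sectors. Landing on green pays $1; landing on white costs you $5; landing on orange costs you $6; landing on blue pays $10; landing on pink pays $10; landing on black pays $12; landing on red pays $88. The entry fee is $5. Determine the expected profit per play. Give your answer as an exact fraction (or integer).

E[payout] = (8/49)·1 + (10/49)·(-5) + (11/49)·(-6) + (7/49)·10 + (4/49)·10 + (5/49)·12 + (4/49)·88 = 414/49
Expected profit = 414/49 − 5 = 169/49

169/49 dollars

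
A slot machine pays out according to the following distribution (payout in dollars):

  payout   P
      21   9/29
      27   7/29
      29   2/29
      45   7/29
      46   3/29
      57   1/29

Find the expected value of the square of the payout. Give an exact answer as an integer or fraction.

E[X²] = (9/29)·441 + (7/29)·729 + (2/29)·841 + (7/29)·2025 + (3/29)·2116 + (1/29)·3249
     = 34526/29

34526/29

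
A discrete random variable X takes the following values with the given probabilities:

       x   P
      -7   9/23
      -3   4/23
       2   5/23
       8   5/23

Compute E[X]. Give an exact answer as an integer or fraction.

E[X] = (9/23)·(-7) + (4/23)·(-3) + (5/23)·2 + (5/23)·8
     = -25/23

-25/23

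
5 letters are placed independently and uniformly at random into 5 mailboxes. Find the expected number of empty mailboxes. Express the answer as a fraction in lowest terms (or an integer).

1024/625

Let Xⱼ=1 if mailbox j is empty. P(Xⱼ=1) = ((5-1)/5)^5 = 1024/3125.
By linearity, E[#empty] = 5·1024/3125 = 1024/625.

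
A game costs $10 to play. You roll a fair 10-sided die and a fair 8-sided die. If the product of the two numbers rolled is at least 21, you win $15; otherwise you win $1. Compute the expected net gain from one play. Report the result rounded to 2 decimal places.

-$2.35

E[payout] = (21/40)·1 + (19/40)·15 = 153/20
Expected profit = 153/20 − 10 = -47/20 ≈ -$2.35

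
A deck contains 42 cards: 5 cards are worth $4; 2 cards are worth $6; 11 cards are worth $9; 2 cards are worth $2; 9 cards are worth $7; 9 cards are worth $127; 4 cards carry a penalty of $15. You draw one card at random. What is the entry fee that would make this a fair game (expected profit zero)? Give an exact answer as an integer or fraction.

61/2 dollars

E[payout] = (5/42)·4 + (2/42)·6 + (11/42)·9 + (2/42)·2 + (9/42)·7 + (9/42)·127 + (4/42)·(-15) = 61/2
Fair fee = E[payout] = 61/2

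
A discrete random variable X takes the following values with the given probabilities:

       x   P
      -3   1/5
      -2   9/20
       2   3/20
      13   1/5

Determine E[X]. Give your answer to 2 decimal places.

E[X] = (1/5)·(-3) + (9/20)·(-2) + (3/20)·2 + (1/5)·13
     = 7/5 ≈ 1.40

1.40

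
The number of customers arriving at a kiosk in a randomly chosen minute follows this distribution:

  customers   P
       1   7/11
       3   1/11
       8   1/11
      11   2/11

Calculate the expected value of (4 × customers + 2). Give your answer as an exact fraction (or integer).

182/11

E[4x+2] = (7/11)·6 + (1/11)·14 + (1/11)·34 + (2/11)·46
     = 182/11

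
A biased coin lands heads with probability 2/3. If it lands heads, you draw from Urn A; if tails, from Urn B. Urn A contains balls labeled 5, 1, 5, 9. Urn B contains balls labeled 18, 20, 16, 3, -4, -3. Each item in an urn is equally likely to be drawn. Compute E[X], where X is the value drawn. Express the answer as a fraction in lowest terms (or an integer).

55/9

E[X | Urn A] = (5 + 1 + 5 + 9)/4 = 5
E[X | Urn B] = (18 + 20 + 16 + 3 − 4 − 3)/6 = 25/3
E[X] = (2/3)·5 + (1/3)·25/3 = 55/9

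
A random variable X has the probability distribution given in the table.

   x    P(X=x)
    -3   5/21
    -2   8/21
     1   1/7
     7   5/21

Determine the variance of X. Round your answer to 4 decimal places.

15.3651

E[X] = (5/21)·(-3) + (8/21)·(-2) + (1/7)·1 + (5/21)·7 = 1/3
E[X²] = (5/21)·9 + (8/21)·4 + (1/7)·1 + (5/21)·49 = 325/21
Var(X) = 325/21 − (1/3)² = 968/63 ≈ 15.3651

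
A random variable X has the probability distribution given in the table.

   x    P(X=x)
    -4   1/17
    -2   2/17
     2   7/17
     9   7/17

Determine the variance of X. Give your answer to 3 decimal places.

19.938

E[X] = (1/17)·(-4) + (2/17)·(-2) + (7/17)·2 + (7/17)·9 = 69/17
E[X²] = (1/17)·16 + (2/17)·4 + (7/17)·4 + (7/17)·81 = 619/17
Var(X) = 619/17 − (69/17)² = 5762/289 ≈ 19.938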